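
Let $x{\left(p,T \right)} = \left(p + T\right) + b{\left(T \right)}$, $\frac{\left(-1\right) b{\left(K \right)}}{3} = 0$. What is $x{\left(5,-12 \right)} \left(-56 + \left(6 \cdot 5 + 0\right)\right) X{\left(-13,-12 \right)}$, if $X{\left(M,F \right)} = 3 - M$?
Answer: $2912$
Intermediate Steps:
$b{\left(K \right)} = 0$ ($b{\left(K \right)} = \left(-3\right) 0 = 0$)
$x{\left(p,T \right)} = T + p$ ($x{\left(p,T \right)} = \left(p + T\right) + 0 = \left(T + p\right) + 0 = T + p$)
$x{\left(5,-12 \right)} \left(-56 + \left(6 \cdot 5 + 0\right)\right) X{\left(-13,-12 \right)} = \left(-12 + 5\right) \left(-56 + \left(6 \cdot 5 + 0\right)\right) \left(3 - -13\right) = - 7 \left(-56 + \left(30 + 0\right)\right) \left(3 + 13\right) = - 7 \left(-56 + 30\right) 16 = \left(-7\right) \left(-26\right) 16 = 182 \cdot 16 = 2912$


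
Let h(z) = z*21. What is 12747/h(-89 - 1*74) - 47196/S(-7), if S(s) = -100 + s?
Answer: 7627999/17441 ≈ 437.36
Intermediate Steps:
h(z) = 21*z
12747/h(-89 - 1*74) - 47196/S(-7) = 12747/((21*(-89 - 1*74))) - 47196/(-100 - 7) = 12747/((21*(-89 - 74))) - 47196/(-107) = 12747/((21*(-163))) - 47196*(-1/107) = 12747/(-3423) + 47196/107 = 12747*(-1/3423) + 47196/107 = -607/163 + 47196/107 = 7627999/17441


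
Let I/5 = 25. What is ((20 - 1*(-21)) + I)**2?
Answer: 27556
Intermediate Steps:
I = 125 (I = 5*25 = 125)
((20 - 1*(-21)) + I)**2 = ((20 - 1*(-21)) + 125)**2 = ((20 + 21) + 125)**2 = (41 + 125)**2 = 166**2 = 27556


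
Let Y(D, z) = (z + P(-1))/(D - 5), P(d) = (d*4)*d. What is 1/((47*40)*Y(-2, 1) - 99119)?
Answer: -7/703233 ≈ -9.9540e-6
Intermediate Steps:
P(d) = 4*d² (P(d) = (4*d)*d = 4*d²)
Y(D, z) = (4 + z)/(-5 + D) (Y(D, z) = (z + 4*(-1)²)/(D - 5) = (z + 4*1)/(-5 + D) = (z + 4)/(-5 + D) = (4 + z)/(-5 + D))
1/((47*40)*Y(-2, 1) - 99119) = 1/((47*40)*((4 + 1)/(-5 - 2)) - 99119) = 1/(1880*(5/(-7)) - 99119) = 1/(1880*(-⅐*5) - 99119) = 1/(1880*(-5/7) - 99119) = 1/(-9400/7 - 99119) = 1/(-703233/7) = -7/703233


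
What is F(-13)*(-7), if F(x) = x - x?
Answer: 0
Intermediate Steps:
F(x) = 0
F(-13)*(-7) = 0*(-7) = 0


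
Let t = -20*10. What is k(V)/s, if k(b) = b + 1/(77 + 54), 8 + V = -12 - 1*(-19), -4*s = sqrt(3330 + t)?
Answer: 52*sqrt(3130)/41003 ≈ 0.070951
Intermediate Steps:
t = -200
s = -sqrt(3130)/4 (s = -sqrt(3330 - 200)/4 = -sqrt(3130)/4 ≈ -13.987)
V = -1 (V = -8 + (-12 - 1*(-19)) = -8 + (-12 + 19) = -8 + 7 = -1)
k(b) = 1/131 + b (k(b) = b + 1/131 = 1/131 + b)
k(V)/s = (1/131 - 1)/((-sqrt(3130)/4)) = -(-52)*sqrt(3130)/41003 = 52*sqrt(3130)/41003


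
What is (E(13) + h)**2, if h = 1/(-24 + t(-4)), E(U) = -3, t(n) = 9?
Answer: 2116/225 ≈ 9.4044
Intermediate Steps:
h = -1/15 (h = 1/(-24 + 9) = 1/(-15) = -1/15 ≈ -0.066667)
(E(13) + h)**2 = (-3 - 1/15)**2 = (-46/15)**2 = 2116/225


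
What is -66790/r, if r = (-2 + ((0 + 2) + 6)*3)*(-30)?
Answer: 6679/66 ≈ 101.20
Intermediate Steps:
r = -660 (r = (-2 + (2 + 6)*3)*(-30) = (-2 + 8*3)*(-30) = (-2 + 24)*(-30) = 22*(-30) = -660)
-66790/r = -66790/(-660) = -66790*(-1/660) = 6679/66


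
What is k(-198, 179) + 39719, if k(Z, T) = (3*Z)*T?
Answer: -66607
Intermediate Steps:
k(Z, T) = 3*T*Z
k(-198, 179) + 39719 = 3*179*(-198) + 39719 = -106326 + 39719 = -66607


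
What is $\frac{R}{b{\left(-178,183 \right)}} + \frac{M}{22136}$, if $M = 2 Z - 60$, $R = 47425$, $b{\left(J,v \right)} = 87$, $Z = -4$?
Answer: $\frac{262448471}{481458} \approx 545.11$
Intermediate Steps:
$M = -68$ ($M = 2 \left(-4\right) - 60 = -8 - 60 = -68$)
$\frac{R}{b{\left(-178,183 \right)}} + \frac{M}{22136} = \frac{47425}{87} - \frac{68}{22136} = 47425 \cdot \frac{1}{87} - \frac{17}{5534} = \frac{47425}{87} - \frac{17}{5534} = \frac{262448471}{481458}$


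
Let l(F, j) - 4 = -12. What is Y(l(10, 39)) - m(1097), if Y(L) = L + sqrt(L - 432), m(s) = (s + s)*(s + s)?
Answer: -4813644 + 2*I*sqrt(110) ≈ -4.8136e+6 + 20.976*I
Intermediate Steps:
m(s) = 4*s**2 (m(s) = (2*s)*(2*s) = 4*s**2)
l(F, j) = -8 (l(F, j) = 4 - 12 = -8)
Y(L) = L + sqrt(-432 + L)
Y(l(10, 39)) - m(1097) = (-8 + sqrt(-432 - 8)) - 4*1097**2 = (-8 + sqrt(-440)) - 4*1203409 = (-8 + 2*I*sqrt(110)) - 1*4813636 = (-8 + 2*I*sqrt(110)) - 4813636 = -4813644 + 2*I*sqrt(110)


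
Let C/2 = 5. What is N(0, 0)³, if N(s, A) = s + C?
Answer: 1000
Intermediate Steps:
C = 10 (C = 2*5 = 10)
N(s, A) = 10 + s (N(s, A) = s + 10 = 10 + s)
N(0, 0)³ = (10 + 0)³ = 10³ = 1000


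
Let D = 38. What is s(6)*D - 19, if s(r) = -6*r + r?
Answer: -1159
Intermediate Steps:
s(r) = -5*r
s(6)*D - 19 = -5*6*38 - 19 = -30*38 - 19 = -1140 - 19 = -1159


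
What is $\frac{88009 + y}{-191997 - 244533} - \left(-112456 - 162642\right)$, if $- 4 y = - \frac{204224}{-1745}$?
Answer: $\frac{69851443740217}{253914950} \approx 2.751 \cdot 10^{5}$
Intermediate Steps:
$y = - \frac{51056}{1745}$ ($y = - \frac{\left(-204224\right) \frac{1}{-1745}}{4} = - \frac{\left(-204224\right) \left(- \frac{1}{1745}\right)}{4} = \left(- \frac{1}{4}\right) \frac{204224}{1745} = - \frac{51056}{1745} \approx -29.258$)
$\frac{88009 + y}{-191997 - 244533} - \left(-112456 - 162642\right) = \frac{88009 - \frac{51056}{1745}}{-191997 - 244533} - \left(-112456 - 162642\right) = \frac{153524649}{1745 \left(-436530\right)} - -275098 = \frac{153524649}{1745} \left(- \frac{1}{436530}\right) + 275098 = - \frac{51174883}{253914950} + 275098 = \frac{69851443740217}{253914950}$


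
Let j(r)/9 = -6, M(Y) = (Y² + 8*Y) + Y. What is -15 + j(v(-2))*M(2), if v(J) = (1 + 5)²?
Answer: -1203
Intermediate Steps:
M(Y) = Y² + 9*Y
v(J) = 36 (v(J) = 6² = 36)
j(r) = -54 (j(r) = 9*(-6) = -54)
-15 + j(v(-2))*M(2) = -15 - 108*(9 + 2) = -15 - 108*11 = -15 - 54*22 = -15 - 1188 = -1203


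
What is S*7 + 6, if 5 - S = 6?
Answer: -1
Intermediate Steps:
S = -1 (S = 5 - 1*6 = 5 - 6 = -1)
S*7 + 6 = -1*7 + 6 = -7 + 6 = -1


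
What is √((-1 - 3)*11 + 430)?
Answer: √386 ≈ 19.647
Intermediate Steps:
√((-1 - 3)*11 + 430) = √(-4*11 + 430) = √(-44 + 430) = √386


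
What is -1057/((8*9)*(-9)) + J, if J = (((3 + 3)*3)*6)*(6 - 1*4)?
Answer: 141025/648 ≈ 217.63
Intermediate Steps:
J = 216 (J = ((6*3)*6)*(6 - 4) = (18*6)*2 = 108*2 = 216)
-1057/((8*9)*(-9)) + J = -1057/((8*9)*(-9)) + 216 = -1057/(72*(-9)) + 216 = -1057/(-648) + 216 = -1057*(-1/648) + 216 = 1057/648 + 216 = 141025/648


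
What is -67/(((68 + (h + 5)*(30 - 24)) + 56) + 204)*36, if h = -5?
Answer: -603/82 ≈ -7.3537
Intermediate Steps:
-67/(((68 + (h + 5)*(30 - 24)) + 56) + 204)*36 = -67/(((68 + (-5 + 5)*(30 - 24)) + 56) + 204)*36 = -67/(((68 + 0*6) + 56) + 204)*36 = -67/(((68 + 0) + 56) + 204)*36 = -67/((68 + 56) + 204)*36 = -67/(124 + 204)*36 = -67/328*36 = -603/82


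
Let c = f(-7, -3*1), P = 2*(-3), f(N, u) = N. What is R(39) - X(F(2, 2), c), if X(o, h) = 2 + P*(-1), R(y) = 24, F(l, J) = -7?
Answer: 16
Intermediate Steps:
P = -6
c = -7
X(o, h) = 8 (X(o, h) = 2 - 6*(-1) = 2 + 6 = 8)
R(39) - X(F(2, 2), c) = 24 - 1*8 = 24 - 8 = 16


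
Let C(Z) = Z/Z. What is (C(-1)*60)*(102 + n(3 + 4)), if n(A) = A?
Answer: 6540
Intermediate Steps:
C(Z) = 1
(C(-1)*60)*(102 + n(3 + 4)) = (1*60)*(102 + (3 + 4)) = 60*(102 + 7) = 60*109 = 6540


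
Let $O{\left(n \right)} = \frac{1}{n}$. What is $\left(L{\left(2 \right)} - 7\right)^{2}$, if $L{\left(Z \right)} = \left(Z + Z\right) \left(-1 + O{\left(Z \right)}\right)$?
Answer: $81$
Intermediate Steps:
$L{\left(Z \right)} = 2 Z \left(-1 + \frac{1}{Z}\right)$ ($L{\left(Z \right)} = \left(Z + Z\right) \left(-1 + \frac{1}{Z}\right) = 2 Z \left(-1 + \frac{1}{Z}\right)$)
$\left(L{\left(2 \right)} - 7\right)^{2} = \left(\left(2 - 4\right) - 7\right)^{2} = \left(-2 - 7\right)^{2} = \left(-9\right)^{2} = 81$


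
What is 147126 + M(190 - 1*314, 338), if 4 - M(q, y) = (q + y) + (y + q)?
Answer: 146702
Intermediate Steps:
M(q, y) = 4 - 2*q - 2*y (M(q, y) = 4 - ((q + y) + (y + q)) = 4 - ((q + y) + (q + y)) = 4 - (2*q + 2*y) = 4 + (-2*q - 2*y) = 4 - 2*q - 2*y)
147126 + M(190 - 1*314, 338) = 147126 + (4 - 2*(190 - 1*314) - 2*338) = 147126 + (4 - 2*(190 - 314) - 676) = 147126 + (4 - 2*(-124) - 676) = 147126 + (4 + 248 - 676) = 147126 - 424 = 146702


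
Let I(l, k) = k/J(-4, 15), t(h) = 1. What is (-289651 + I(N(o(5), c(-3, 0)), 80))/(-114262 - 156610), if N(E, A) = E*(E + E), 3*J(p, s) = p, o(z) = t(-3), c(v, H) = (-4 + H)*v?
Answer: 289711/270872 ≈ 1.0695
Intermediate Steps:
c(v, H) = v*(-4 + H)
o(z) = 1
J(p, s) = p/3
N(E, A) = 2*E² (N(E, A) = E*(2*E) = 2*E²)
I(l, k) = -3*k/4 (I(l, k) = k/(((⅓)*(-4))) = k/(-4/3) = k*(-¾) = -3*k/4)
(-289651 + I(N(o(5), c(-3, 0)), 80))/(-114262 - 156610) = (-289651 - ¾*80)/(-114262 - 156610) = (-289651 - 60)/(-270872) = -289711*(-1/270872) = 289711/270872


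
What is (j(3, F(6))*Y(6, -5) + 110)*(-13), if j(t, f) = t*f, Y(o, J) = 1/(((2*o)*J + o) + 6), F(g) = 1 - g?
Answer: -22945/16 ≈ -1434.1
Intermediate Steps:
Y(o, J) = 1/(6 + o + 2*J*o) (Y(o, J) = 1/((2*J*o + o) + 6) = 1/((o + 2*J*o) + 6) = 1/(6 + o + 2*J*o))
j(t, f) = f*t
(j(3, F(6))*Y(6, -5) + 110)*(-13) = (((1 - 1*6)*3)/(6 + 6 + 2*(-5)*6) + 110)*(-13) = (((1 - 6)*3)/(6 + 6 - 60) + 110)*(-13) = (-5*3/(-48) + 110)*(-13) = (-15*(-1/48) + 110)*(-13) = (5/16 + 110)*(-13) = (1765/16)*(-13) = -22945/16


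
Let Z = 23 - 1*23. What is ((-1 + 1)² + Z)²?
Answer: 0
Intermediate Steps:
Z = 0 (Z = 23 - 23 = 0)
((-1 + 1)² + Z)² = ((-1 + 1)² + 0)² = (0² + 0)² = (0 + 0)² = 0² = 0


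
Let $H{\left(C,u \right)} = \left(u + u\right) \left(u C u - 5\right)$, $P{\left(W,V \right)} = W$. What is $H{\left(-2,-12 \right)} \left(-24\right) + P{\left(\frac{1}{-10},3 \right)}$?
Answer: $- \frac{1687681}{10} \approx -1.6877 \cdot 10^{5}$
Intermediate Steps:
$H{\left(C,u \right)} = 2 u \left(-5 + C u^{2}\right)$ ($H{\left(C,u \right)} = 2 u \left(C u u - 5\right) = 2 u \left(C u^{2} - 5\right) = 2 u \left(-5 + C u^{2}\right)$)
$H{\left(-2,-12 \right)} \left(-24\right) + P{\left(\frac{1}{-10},3 \right)} = 2 \left(-12\right) \left(-5 - 2 \left(-12\right)^{2}\right) \left(-24\right) + \frac{1}{-10} = 2 \left(-12\right) \left(-5 - 288\right) \left(-24\right) - \frac{1}{10} = 2 \left(-12\right) \left(-293\right) \left(-24\right) - \frac{1}{10} = 7032 \left(-24\right) - \frac{1}{10} = -168768 - \frac{1}{10} = - \frac{1687681}{10}$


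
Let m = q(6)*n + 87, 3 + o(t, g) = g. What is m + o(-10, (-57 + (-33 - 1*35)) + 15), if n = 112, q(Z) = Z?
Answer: 646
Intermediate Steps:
o(t, g) = -3 + g
m = 759 (m = 6*112 + 87 = 672 + 87 = 759)
m + o(-10, (-57 + (-33 - 1*35)) + 15) = 759 + (-3 + ((-57 + (-33 - 1*35)) + 15)) = 759 + (-3 + ((-57 + (-33 - 35)) + 15)) = 759 + (-3 + ((-57 - 68) + 15)) = 759 + (-3 + (-125 + 15)) = 759 + (-3 - 110) = 759 - 113 = 646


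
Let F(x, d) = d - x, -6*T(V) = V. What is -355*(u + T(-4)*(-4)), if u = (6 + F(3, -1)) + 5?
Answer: -4615/3 ≈ -1538.3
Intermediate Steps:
T(V) = -V/6
u = 7 (u = (6 + (-1 - 1*3)) + 5 = (6 + (-1 - 3)) + 5 = (6 - 4) + 5 = 2 + 5 = 7)
-355*(u + T(-4)*(-4)) = -355*(7 - ⅙*(-4)*(-4)) = -355*(7 + (⅔)*(-4)) = -355*(7 - 8/3) = -355*13/3 = -4615/3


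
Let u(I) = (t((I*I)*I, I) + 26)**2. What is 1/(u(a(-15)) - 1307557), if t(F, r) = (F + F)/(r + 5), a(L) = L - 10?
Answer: 4/4863101 ≈ 8.2252e-7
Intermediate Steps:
a(L) = -10 + L
t(F, r) = 2*F/(5 + r) (t(F, r) = (2*F)/(5 + r) = 2*F/(5 + r))
u(I) = (26 + 2*I**3/(5 + I))**2 (u(I) = (2*((I*I)*I)/(5 + I) + 26)**2 = (2*(I**2*I)/(5 + I) + 26)**2 = (2*I**3/(5 + I) + 26)**2 = (26 + 2*I**3/(5 + I))**2)
1/(u(a(-15)) - 1307557) = 1/(4*(65 + (-10 - 15)**3 + 13*(-10 - 15))**2/(5 + (-10 - 15))**2 - 1307557) = 1/(4*(65 + (-25)**3 + 13*(-25))**2/(5 - 25)**2 - 1307557) = 1/(4*(65 - 15625 - 325)**2/(-20)**2 - 1307557) = 1/(4*(1/400)*(-15885)**2 - 1307557) = 1/(4*(1/400)*252333225 - 1307557) = 1/(10093329/4 - 1307557) = 1/(4863101/4) = 4/4863101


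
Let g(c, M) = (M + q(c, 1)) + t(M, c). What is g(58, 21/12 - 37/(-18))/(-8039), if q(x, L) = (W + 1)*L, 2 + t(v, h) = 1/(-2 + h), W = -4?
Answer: 593/4051656 ≈ 0.00014636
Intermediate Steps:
t(v, h) = -2 + 1/(-2 + h)
q(x, L) = -3*L (q(x, L) = (-4 + 1)*L = -3*L)
g(c, M) = -3 + M + (5 - 2*c)/(-2 + c) (g(c, M) = (M - 3*1) + (5 - 2*c)/(-2 + c) = (M - 3) + (5 - 2*c)/(-2 + c) = (-3 + M) + (5 - 2*c)/(-2 + c) = -3 + M + (5 - 2*c)/(-2 + c))
g(58, 21/12 - 37/(-18))/(-8039) = ((5 - 2*58 + (-3 + (21/12 - 37/(-18)))*(-2 + 58))/(-2 + 58))/(-8039) = ((5 - 116 + (-3 + (21*(1/12) - 37*(-1/18)))*56)/56)*(-1/8039) = ((5 - 116 + (-3 + (7/4 + 37/18))*56)/56)*(-1/8039) = ((5 - 116 + (-3 + 137/36)*56)/56)*(-1/8039) = ((5 - 116 + (29/36)*56)/56)*(-1/8039) = ((5 - 116 + 406/9)/56)*(-1/8039) = ((1/56)*(-593/9))*(-1/8039) = -593/504*(-1/8039) = 593/4051656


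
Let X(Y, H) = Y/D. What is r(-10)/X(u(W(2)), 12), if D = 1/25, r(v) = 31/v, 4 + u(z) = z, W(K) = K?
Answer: 31/500 ≈ 0.062000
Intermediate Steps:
u(z) = -4 + z
D = 1/25 ≈ 0.040000
X(Y, H) = 25*Y (X(Y, H) = Y/(1/25) = Y*25 = 25*Y)
r(-10)/X(u(W(2)), 12) = (31/(-10))/((25*(-4 + 2))) = (31*(-⅒))/((25*(-2))) = -31/10/(-50) = -31/10*(-1/50) = 31/500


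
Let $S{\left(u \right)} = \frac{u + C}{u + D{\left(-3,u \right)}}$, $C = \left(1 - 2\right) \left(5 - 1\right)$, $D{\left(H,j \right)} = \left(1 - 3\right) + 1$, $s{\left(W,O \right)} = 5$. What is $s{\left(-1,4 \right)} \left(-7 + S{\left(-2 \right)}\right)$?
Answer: $-25$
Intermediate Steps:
$D{\left(H,j \right)} = -1$ ($D{\left(H,j \right)} = -2 + 1 = -1$)
$C = -4$ ($C = \left(-1\right) 4 = -4$)
$S{\left(u \right)} = \frac{-4 + u}{-1 + u}$ ($S{\left(u \right)} = \frac{u - 4}{u - 1} = \frac{-4 + u}{-1 + u}$)
$s{\left(-1,4 \right)} \left(-7 + S{\left(-2 \right)}\right) = 5 \left(-7 + \frac{-4 - 2}{-1 - 2}\right) = 5 \left(-7 + \frac{1}{-3} \left(-6\right)\right) = 5 \left(-7 - -2\right) = 5 \left(-7 + 2\right) = 5 \left(-5\right) = -25$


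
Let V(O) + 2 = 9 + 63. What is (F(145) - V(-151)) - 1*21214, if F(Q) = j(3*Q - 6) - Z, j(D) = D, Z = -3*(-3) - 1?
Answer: -20863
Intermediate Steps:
Z = 8 (Z = 9 - 1 = 8)
F(Q) = -14 + 3*Q (F(Q) = (3*Q - 6) - 1*8 = (-6 + 3*Q) - 8 = -14 + 3*Q)
V(O) = 70 (V(O) = -2 + (9 + 63) = -2 + 72 = 70)
(F(145) - V(-151)) - 1*21214 = ((-14 + 3*145) - 1*70) - 1*21214 = ((-14 + 435) - 70) - 21214 = (421 - 70) - 21214 = 351 - 21214 = -20863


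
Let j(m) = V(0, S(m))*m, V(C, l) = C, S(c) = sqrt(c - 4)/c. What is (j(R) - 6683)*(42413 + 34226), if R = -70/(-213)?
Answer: -512178437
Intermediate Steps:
R = 70/213 (R = -70*(-1/213) = 70/213 ≈ 0.32864)
S(c) = sqrt(-4 + c)/c
j(m) = 0 (j(m) = 0*m = 0)
(j(R) - 6683)*(42413 + 34226) = (0 - 6683)*(42413 + 34226) = -6683*76639 = -512178437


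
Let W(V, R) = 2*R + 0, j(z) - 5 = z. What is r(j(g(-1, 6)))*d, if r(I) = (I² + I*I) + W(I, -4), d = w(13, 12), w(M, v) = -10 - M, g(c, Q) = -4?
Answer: 138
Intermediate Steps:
d = -23 (d = -10 - 1*13 = -10 - 13 = -23)
j(z) = 5 + z
W(V, R) = 2*R
r(I) = -8 + 2*I² (r(I) = (I² + I*I) + 2*(-4) = (I² + I²) - 8 = 2*I² - 8 = -8 + 2*I²)
r(j(g(-1, 6)))*d = (-8 + 2*(5 - 4)²)*(-23) = (-8 + 2*1²)*(-23) = (-8 + 2*1)*(-23) = (-8 + 2)*(-23) = -6*(-23) = 138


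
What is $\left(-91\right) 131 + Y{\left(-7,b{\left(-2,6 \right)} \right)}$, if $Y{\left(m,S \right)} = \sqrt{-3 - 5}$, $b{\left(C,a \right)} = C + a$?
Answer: $-11921 + 2 i \sqrt{2} \approx -11921.0 + 2.8284 i$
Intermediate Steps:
$Y{\left(m,S \right)} = 2 i \sqrt{2}$ ($Y{\left(m,S \right)} = \sqrt{-8} = 2 i \sqrt{2}$)
$\left(-91\right) 131 + Y{\left(-7,b{\left(-2,6 \right)} \right)} = \left(-91\right) 131 + 2 i \sqrt{2} = -11921 + 2 i \sqrt{2}$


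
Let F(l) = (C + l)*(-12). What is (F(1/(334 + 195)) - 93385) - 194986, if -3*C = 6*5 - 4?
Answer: -152493255/529 ≈ -2.8827e+5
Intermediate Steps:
C = -26/3 (C = -(6*5 - 4)/3 = -(30 - 4)/3 = -⅓*26 = -26/3 ≈ -8.6667)
F(l) = 104 - 12*l (F(l) = (-26/3 + l)*(-12) = 104 - 12*l)
(F(1/(334 + 195)) - 93385) - 194986 = ((104 - 12/(334 + 195)) - 93385) - 194986 = ((104 - 12/529) - 93385) - 194986 = (55004/529 - 93385) - 194986 = -49345661/529 - 194986 = -152493255/529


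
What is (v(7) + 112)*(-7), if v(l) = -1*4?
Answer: -756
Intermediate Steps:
v(l) = -4
(v(7) + 112)*(-7) = (-4 + 112)*(-7) = 108*(-7) = -756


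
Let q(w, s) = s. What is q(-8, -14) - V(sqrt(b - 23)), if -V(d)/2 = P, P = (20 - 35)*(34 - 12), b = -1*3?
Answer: -674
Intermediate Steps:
b = -3
P = -330 (P = -15*22 = -330)
V(d) = 660 (V(d) = -2*(-330) = 660)
q(-8, -14) - V(sqrt(b - 23)) = -14 - 1*660 = -14 - 660 = -674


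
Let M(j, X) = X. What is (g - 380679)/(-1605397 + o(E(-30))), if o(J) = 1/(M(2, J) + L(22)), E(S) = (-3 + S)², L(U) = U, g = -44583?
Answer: 78744347/297266011 ≈ 0.26490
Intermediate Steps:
o(J) = 1/(22 + J) (o(J) = 1/(J + 22) = 1/(22 + J))
(g - 380679)/(-1605397 + o(E(-30))) = (-44583 - 380679)/(-1605397 + 1/(22 + (-3 - 30)²)) = -425262/(-1605397 + 1/(22 + (-33)²)) = -425262/(-1605397 + 1/(22 + 1089)) = -425262/(-1605397 + 1/1111) = -425262/(-1783596066/1111) = -425262*(-1111/1783596066) = 78744347/297266011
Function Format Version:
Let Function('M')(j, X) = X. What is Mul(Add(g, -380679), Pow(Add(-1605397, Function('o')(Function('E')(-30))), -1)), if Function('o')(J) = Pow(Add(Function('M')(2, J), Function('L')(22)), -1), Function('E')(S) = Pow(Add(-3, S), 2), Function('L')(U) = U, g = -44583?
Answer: Rational(78744347, 297266011) ≈ 0.26490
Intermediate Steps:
Function('o')(J) = Pow(Add(22, J), -1) (Function('o')(J) = Pow(Add(J, 22), -1) = Pow(Add(22, J), -1))
Mul(Add(g, -380679), Pow(Add(-1605397, Function('o')(Function('E')(-30))), -1)) = Mul(Add(-44583, -380679), Pow(Add(-1605397, Pow(Add(22, Pow(Add(-3, -30), 2)), -1)), -1)) = Mul(-425262, Pow(Add(-1605397, Pow(Add(22, Pow(-33, 2)), -1)), -1)) = Mul(-425262, Pow(Add(-1605397, Pow(Add(22, 1089), -1)), -1)) = Mul(-425262, Pow(Add(-1605397, Pow(1111, -1)), -1)) = Mul(-425262, Pow(Add(-1605397, Rational(1, 1111)), -1)) = Mul(-425262, Pow(Rational(-1783596066, 1111), -1)) = Mul(-425262, Rational(-1111, 1783596066)) = Rational(78744347, 297266011)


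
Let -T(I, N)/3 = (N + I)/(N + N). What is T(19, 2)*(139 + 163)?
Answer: -9513/2 ≈ -4756.5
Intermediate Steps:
T(I, N) = -3*(I + N)/(2*N) (T(I, N) = -3*(N + I)/(N + N) = -3*(I + N)/(2*N))
T(19, 2)*(139 + 163) = ((3/2)*(-1*19 - 1*2)/2)*(139 + 163) = ((3/2)*(1/2)*(-19 - 2))*302 = ((3/2)*(1/2)*(-21))*302 = -63/4*302 = -9513/2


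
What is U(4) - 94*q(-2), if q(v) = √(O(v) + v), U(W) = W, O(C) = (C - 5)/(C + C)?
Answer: 4 - 47*I ≈ 4.0 - 47.0*I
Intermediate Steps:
O(C) = (-5 + C)/(2*C) (O(C) = (-5 + C)/((2*C)) = (-5 + C)*(1/(2*C)) = (-5 + C)/(2*C))
q(v) = √(v + (-5 + v)/(2*v)) (q(v) = √((-5 + v)/(2*v) + v) = √(v + (-5 + v)/(2*v)))
U(4) - 94*q(-2) = 4 - 47*√(2 - 10/(-2) + 4*(-2)) = 4 - 47*√(2 - 10*(-½) - 8) = 4 - 47*√(2 + 5 - 8) = 4 - 47*√(-1) = 4 - 47*I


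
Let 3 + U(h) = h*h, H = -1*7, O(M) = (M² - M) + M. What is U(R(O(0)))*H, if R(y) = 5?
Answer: -154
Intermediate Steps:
O(M) = M²
H = -7
U(h) = -3 + h² (U(h) = -3 + h*h = -3 + h²)
U(R(O(0)))*H = (-3 + 5²)*(-7) = (-3 + 25)*(-7) = 22*(-7) = -154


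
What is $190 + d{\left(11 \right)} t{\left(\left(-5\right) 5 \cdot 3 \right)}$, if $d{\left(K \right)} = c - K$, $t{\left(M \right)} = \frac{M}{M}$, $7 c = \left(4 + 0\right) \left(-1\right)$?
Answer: $\frac{1249}{7} \approx 178.43$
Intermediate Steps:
$c = - \frac{4}{7}$ ($c = \frac{\left(4 + 0\right) \left(-1\right)}{7} = \frac{4 \left(-1\right)}{7} = \frac{1}{7} \left(-4\right) = - \frac{4}{7} \approx -0.57143$)
$t{\left(M \right)} = 1$
$d{\left(K \right)} = - \frac{4}{7} - K$
$190 + d{\left(11 \right)} t{\left(\left(-5\right) 5 \cdot 3 \right)} = 190 + \left(- \frac{4}{7} - 11\right) 1 = 190 - \frac{81}{7} = \frac{1249}{7}$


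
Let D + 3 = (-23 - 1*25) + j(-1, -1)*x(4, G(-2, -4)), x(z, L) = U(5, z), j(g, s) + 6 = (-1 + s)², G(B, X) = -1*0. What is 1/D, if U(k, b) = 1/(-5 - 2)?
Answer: -7/355 ≈ -0.019718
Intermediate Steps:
G(B, X) = 0
j(g, s) = -6 + (-1 + s)²
U(k, b) = -⅐ (U(k, b) = 1/(-7) = -⅐)
x(z, L) = -⅐
D = -355/7 (D = -3 + ((-23 - 1*25) + (-6 + (-1 - 1)²)*(-⅐)) = -3 + ((-23 - 25) + (-6 + (-2)²)*(-⅐)) = -3 + (-48 + (-6 + 4)*(-⅐)) = -3 + (-48 - 2*(-⅐)) = -3 + (-48 + 2/7) = -3 - 334/7 = -355/7 ≈ -50.714)
1/D = 1/(-355/7) = -7/355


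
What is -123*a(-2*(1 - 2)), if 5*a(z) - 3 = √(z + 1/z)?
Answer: -369/5 - 123*√10/10 ≈ -112.70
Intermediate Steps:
a(z) = ⅗ + √(z + 1/z)/5
-123*a(-2*(1 - 2)) = -123*(⅗ + √((1 + (-2*(1 - 2))²)/((-2*(1 - 2))))/5) = -123*(⅗ + √((1 + (-2*(-1))²)/((-2*(-1))))/5) = -123*(⅗ + √((1 + 2²)/2)/5) = -123*(⅗ + √((1 + 4)/2)/5) = -123*(⅗ + √((½)*5)/5) = -123*(⅗ + √(5/2)/5) = -123*(⅗ + (√10/2)/5) = -123*(⅗ + √10/10) = -369/5 - 123*√10/10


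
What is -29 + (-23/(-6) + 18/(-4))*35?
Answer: -157/3 ≈ -52.333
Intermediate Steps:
-29 + (-23/(-6) + 18/(-4))*35 = -29 + (-23*(-⅙) + 18*(-¼))*35 = -29 + (23/6 - 9/2)*35 = -29 - ⅔*35 = -29 - 70/3 = -157/3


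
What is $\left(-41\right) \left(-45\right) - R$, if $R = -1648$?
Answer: $3493$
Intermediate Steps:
$\left(-41\right) \left(-45\right) - R = \left(-41\right) \left(-45\right) - -1648 = 1845 + 1648 = 3493$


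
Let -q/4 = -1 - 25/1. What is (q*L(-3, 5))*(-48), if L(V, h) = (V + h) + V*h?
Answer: 64896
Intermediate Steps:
q = 104 (q = -4*(-1 - 25/1) = -4*(-1 - 25) = -4*(-26) = 104)
L(V, h) = V + h + V*h
(q*L(-3, 5))*(-48) = (104*(-3 + 5 - 3*5))*(-48) = (104*(-3 + 5 - 15))*(-48) = (104*(-13))*(-48) = -1352*(-48) = 64896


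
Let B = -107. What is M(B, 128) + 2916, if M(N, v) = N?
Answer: 2809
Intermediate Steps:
M(B, 128) + 2916 = -107 + 2916 = 2809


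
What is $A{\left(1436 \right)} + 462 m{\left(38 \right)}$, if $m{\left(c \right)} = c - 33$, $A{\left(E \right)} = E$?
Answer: $3746$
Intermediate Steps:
$m{\left(c \right)} = -33 + c$ ($m{\left(c \right)} = c - 33 = -33 + c$)
$A{\left(1436 \right)} + 462 m{\left(38 \right)} = 1436 + 462 \left(-33 + 38\right) = 1436 + 462 \cdot 5 = 1436 + 2310 = 3746$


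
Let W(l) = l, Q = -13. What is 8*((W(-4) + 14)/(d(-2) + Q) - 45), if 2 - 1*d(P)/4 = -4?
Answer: -3880/11 ≈ -352.73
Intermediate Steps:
d(P) = 24 (d(P) = 8 - 4*(-4) = 8 + 16 = 24)
8*((W(-4) + 14)/(d(-2) + Q) - 45) = 8*((-4 + 14)/(24 - 13) - 45) = 8*(10/11 - 45) = 8*(-485/11) = -3880/11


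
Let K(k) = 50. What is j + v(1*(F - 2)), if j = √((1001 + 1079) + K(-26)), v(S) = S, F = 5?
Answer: 3 + √2130 ≈ 49.152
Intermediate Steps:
j = √2130 (j = √((1001 + 1079) + 50) = √(2080 + 50) = √2130 ≈ 46.152)
j + v(1*(F - 2)) = √2130 + 1*(5 - 2) = √2130 + 1*3 = √2130 + 3 = 3 + √2130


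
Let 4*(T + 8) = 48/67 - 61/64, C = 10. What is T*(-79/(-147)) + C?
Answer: 4764397/840448 ≈ 5.6689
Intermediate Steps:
T = -138231/17152 (T = -8 + (48/67 - 61/64)/4 = -8 + (1/4)*(-1015/4288) = -8 - 1015/17152 = -138231/17152 ≈ -8.0592)
T*(-79/(-147)) + C = -(-10920249)/(17152*(-147)) + 10 = -(-10920249)*(-1)/(17152*147) + 10 = -138231/17152*79/147 + 10 = -3640083/840448 + 10 = 4764397/840448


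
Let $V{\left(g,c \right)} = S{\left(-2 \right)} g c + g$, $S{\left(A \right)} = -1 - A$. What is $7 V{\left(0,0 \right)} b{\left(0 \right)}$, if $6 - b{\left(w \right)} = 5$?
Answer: $0$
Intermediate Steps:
$b{\left(w \right)} = 1$ ($b{\left(w \right)} = 6 - 5 = 1$)
$V{\left(g,c \right)} = g + c g$ ($V{\left(g,c \right)} = \left(-1 - -2\right) g c + g = \left(-1 + 2\right) g c + g = 1 g c + g = g c + g = c g + g = g + c g$)
$7 V{\left(0,0 \right)} b{\left(0 \right)} = 7 \cdot 0 \left(1 + 0\right) 1 = 7 \cdot 0 \cdot 1 \cdot 1 = 7 \cdot 0 \cdot 1 = 0 \cdot 1 = 0$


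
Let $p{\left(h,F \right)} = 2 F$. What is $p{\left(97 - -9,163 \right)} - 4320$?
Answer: $-3994$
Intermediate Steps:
$p{\left(97 - -9,163 \right)} - 4320 = 2 \cdot 163 - 4320 = 326 - 4320 = -3994$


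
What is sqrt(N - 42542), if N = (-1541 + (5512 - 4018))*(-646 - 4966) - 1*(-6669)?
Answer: sqrt(227891) ≈ 477.38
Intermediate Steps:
N = 270433 (N = (-1541 + 1494)*(-5612) + 6669 = -47*(-5612) + 6669 = 263764 + 6669 = 270433)
sqrt(N - 42542) = sqrt(270433 - 42542) = sqrt(227891)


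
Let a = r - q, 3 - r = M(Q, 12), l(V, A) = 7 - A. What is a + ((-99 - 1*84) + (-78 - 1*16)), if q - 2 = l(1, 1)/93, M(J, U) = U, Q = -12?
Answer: -8930/31 ≈ -288.06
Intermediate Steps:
q = 64/31 (q = 2 + (7 - 1*1)/93 = 2 + (7 - 1)*(1/93) = 2 + 6*(1/93) = 2 + 2/31 = 64/31 ≈ 2.0645)
r = -9 (r = 3 - 1*12 = 3 - 12 = -9)
a = -343/31 (a = -9 - 1*64/31 = -9 - 64/31 = -343/31 ≈ -11.065)
a + ((-99 - 1*84) + (-78 - 1*16)) = -343/31 + ((-99 - 1*84) + (-78 - 1*16)) = -343/31 + ((-99 - 84) + (-78 - 16)) = -343/31 + (-183 - 94) = -343/31 - 277 = -8930/31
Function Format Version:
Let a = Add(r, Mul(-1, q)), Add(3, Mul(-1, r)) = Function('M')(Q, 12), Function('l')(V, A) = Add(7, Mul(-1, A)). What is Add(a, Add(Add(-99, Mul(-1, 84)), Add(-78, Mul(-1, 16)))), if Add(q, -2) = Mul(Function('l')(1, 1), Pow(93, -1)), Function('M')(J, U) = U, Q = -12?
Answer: Rational(-8930, 31) ≈ -288.06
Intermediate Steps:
q = Rational(64, 31) (q = Add(2, Mul(Add(7, Mul(-1, 1)), Pow(93, -1))) = Add(2, Mul(Add(7, -1), Rational(1, 93))) = Add(2, Mul(6, Rational(1, 93))) = Add(2, Rational(2, 31)) = Rational(64, 31) ≈ 2.0645)
r = -9 (r = Add(3, Mul(-1, 12)) = Add(3, -12) = -9)
a = Rational(-343, 31) (a = Add(-9, Mul(-1, Rational(64, 31))) = Add(-9, Rational(-64, 31)) = Rational(-343, 31) ≈ -11.065)
Add(a, Add(Add(-99, Mul(-1, 84)), Add(-78, Mul(-1, 16)))) = Add(Rational(-343, 31), Add(Add(-99, Mul(-1, 84)), Add(-78, Mul(-1, 16)))) = Add(Rational(-343, 31), Add(Add(-99, -84), Add(-78, -16))) = Add(Rational(-343, 31), Add(-183, -94)) = Add(Rational(-343, 31), -277) = Rational(-8930, 31)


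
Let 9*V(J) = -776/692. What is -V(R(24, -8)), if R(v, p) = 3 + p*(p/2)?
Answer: 194/1557 ≈ 0.12460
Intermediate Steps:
R(v, p) = 3 + p²/2 (R(v, p) = 3 + p*(p*(½)) = 3 + p*(p/2) = 3 + p²/2)
V(J) = -194/1557 (V(J) = (-776/692)/9 = (-776*1/692)/9 = (⅑)*(-194/173) = -194/1557)
-V(R(24, -8)) = -1*(-194/1557) = 194/1557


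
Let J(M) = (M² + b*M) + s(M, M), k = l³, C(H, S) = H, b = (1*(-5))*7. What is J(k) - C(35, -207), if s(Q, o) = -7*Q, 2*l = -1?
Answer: -1903/64 ≈ -29.734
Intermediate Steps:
l = -½ (l = (½)*(-1) = -½ ≈ -0.50000)
b = -35 (b = -5*7 = -35)
k = -⅛ (k = (-½)³ = -⅛ ≈ -0.12500)
J(M) = M² - 42*M (J(M) = (M² - 35*M) - 7*M = M² - 42*M)
J(k) - C(35, -207) = -(-42 - ⅛)/8 - 1*35 = -⅛*(-337/8) - 35 = 337/64 - 35 = -1903/64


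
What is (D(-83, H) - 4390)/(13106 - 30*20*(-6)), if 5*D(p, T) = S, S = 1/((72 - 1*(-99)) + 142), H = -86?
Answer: -6870349/26144890 ≈ -0.26278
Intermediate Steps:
S = 1/313 (S = 1/((72 + 99) + 142) = 1/(171 + 142) = 1/313 ≈ 0.0031949)
D(p, T) = 1/1565 (D(p, T) = (1/5)*(1/313) = 1/1565)
(D(-83, H) - 4390)/(13106 - 30*20*(-6)) = (1/1565 - 4390)/(13106 - 30*20*(-6)) = -6870349/(1565*(13106 - 600*(-6))) = -6870349/(1565*(13106 + 3600)) = -6870349/1565/16706 = -6870349/1565*1/16706 = -6870349/26144890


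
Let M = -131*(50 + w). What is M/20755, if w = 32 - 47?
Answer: -131/593 ≈ -0.22091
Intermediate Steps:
w = -15
M = -4585 (M = -131*(50 - 15) = -131*35 = -4585)
M/20755 = -4585/20755 = -4585*1/20755 = -131/593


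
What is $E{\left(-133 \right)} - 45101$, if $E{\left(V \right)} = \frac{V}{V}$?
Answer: $-45100$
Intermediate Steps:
$E{\left(V \right)} = 1$
$E{\left(-133 \right)} - 45101 = 1 - 45101 = -45100$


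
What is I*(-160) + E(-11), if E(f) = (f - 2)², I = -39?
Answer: 6409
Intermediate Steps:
E(f) = (-2 + f)²
I*(-160) + E(-11) = -39*(-160) + (-2 - 11)² = 6240 + (-13)² = 6240 + 169 = 6409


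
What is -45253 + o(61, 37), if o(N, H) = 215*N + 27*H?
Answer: -31139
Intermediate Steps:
o(N, H) = 27*H + 215*N
-45253 + o(61, 37) = -45253 + (27*37 + 215*61) = -45253 + (999 + 13115) = -45253 + 14114 = -31139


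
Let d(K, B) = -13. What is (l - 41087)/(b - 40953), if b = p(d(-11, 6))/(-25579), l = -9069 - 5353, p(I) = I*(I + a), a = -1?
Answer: 1419864711/1047536969 ≈ 1.3554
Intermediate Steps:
p(I) = I*(-1 + I) (p(I) = I*(I - 1) = I*(-1 + I))
l = -14422
b = -182/25579 (b = -13*(-1 - 13)/(-25579) = -13*(-14)*(-1/25579) = 182*(-1/25579) = -182/25579 ≈ -0.0071152)
(l - 41087)/(b - 40953) = (-14422 - 41087)/(-182/25579 - 40953) = -55509/(-1047536969/25579) = -55509*(-25579/1047536969) = 1419864711/1047536969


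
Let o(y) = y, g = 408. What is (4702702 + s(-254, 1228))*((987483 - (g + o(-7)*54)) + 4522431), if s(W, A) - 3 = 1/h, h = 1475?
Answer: 38219254583934384/1475 ≈ 2.5911e+13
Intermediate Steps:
s(W, A) = 4426/1475 (s(W, A) = 3 + 1/1475 = 4426/1475)
(4702702 + s(-254, 1228))*((987483 - (g + o(-7)*54)) + 4522431) = (4702702 + 4426/1475)*((987483 - (408 - 7*54)) + 4522431) = 6936489876*((987483 - (408 - 378)) + 4522431)/1475 = 6936489876*((987483 - 1*30) + 4522431)/1475 = 6936489876*((987483 - 30) + 4522431)/1475 = 6936489876*(987453 + 4522431)/1475 = (6936489876/1475)*5509884 = 38219254583934384/1475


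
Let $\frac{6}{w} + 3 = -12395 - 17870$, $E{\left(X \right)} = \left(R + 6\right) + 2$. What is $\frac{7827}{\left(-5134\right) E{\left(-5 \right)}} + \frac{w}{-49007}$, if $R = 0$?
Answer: $- \frac{2902533067755}{15230974918768} \approx -0.19057$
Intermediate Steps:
$E{\left(X \right)} = 8$ ($E{\left(X \right)} = \left(0 + 6\right) + 2 = 6 + 2 = 8$)
$w = - \frac{3}{15134}$ ($w = \frac{6}{-3 - 30265} = \frac{6}{-30268} = 6 \left(- \frac{1}{30268}\right) = - \frac{3}{15134} \approx -0.00019823$)
$\frac{7827}{\left(-5134\right) E{\left(-5 \right)}} + \frac{w}{-49007} = \frac{7827}{\left(-5134\right) 8} - \frac{3}{15134 \left(-49007\right)} = \frac{7827}{-41072} - - \frac{3}{741671938} = 7827 \left(- \frac{1}{41072}\right) + \frac{3}{741671938} = - \frac{7827}{41072} + \frac{3}{741671938} = - \frac{2902533067755}{15230974918768}$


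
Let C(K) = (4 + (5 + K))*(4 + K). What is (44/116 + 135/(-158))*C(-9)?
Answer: 0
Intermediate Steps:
C(K) = (4 + K)*(9 + K) (C(K) = (9 + K)*(4 + K) = (4 + K)*(9 + K))
(44/116 + 135/(-158))*C(-9) = (44/116 + 135/(-158))*(36 + (-9)**2 + 13*(-9)) = (44*(1/116) + 135*(-1/158))*(36 + 81 - 117) = (11/29 - 135/158)*0 = -2177/4582*0 = 0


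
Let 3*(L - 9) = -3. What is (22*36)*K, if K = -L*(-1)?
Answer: 6336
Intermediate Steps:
L = 8 (L = 9 + (⅓)*(-3) = 9 - 1 = 8)
K = 8 (K = -1*8*(-1) = -8*(-1) = 8)
(22*36)*K = (22*36)*8 = 792*8 = 6336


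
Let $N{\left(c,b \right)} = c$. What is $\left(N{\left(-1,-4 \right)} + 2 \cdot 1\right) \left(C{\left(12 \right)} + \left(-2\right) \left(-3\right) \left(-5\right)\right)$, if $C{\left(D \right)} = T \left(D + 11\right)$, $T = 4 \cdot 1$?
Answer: $62$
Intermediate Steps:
$T = 4$
$C{\left(D \right)} = 44 + 4 D$ ($C{\left(D \right)} = 4 \left(D + 11\right) = 4 \left(11 + D\right) = 44 + 4 D$)
$\left(N{\left(-1,-4 \right)} + 2 \cdot 1\right) \left(C{\left(12 \right)} + \left(-2\right) \left(-3\right) \left(-5\right)\right) = \left(-1 + 2 \cdot 1\right) \left(\left(44 + 4 \cdot 12\right) + \left(-2\right) \left(-3\right) \left(-5\right)\right) = \left(-1 + 2\right) \left(\left(44 + 48\right) + 6 \left(-5\right)\right) = 1 \left(92 - 30\right) = 1 \cdot 62 = 62$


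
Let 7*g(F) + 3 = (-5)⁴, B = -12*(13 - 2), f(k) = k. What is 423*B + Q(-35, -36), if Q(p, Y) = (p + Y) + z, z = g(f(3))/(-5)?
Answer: -1957367/35 ≈ -55925.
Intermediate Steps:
B = -132 (B = -12*11 = -132)
g(F) = 622/7 (g(F) = -3/7 + (⅐)*(-5)⁴ = -3/7 + (⅐)*625 = -3/7 + 625/7 = 622/7)
z = -622/35 (z = (622/7)/(-5) = (622/7)*(-⅕) = -622/35 ≈ -17.771)
Q(p, Y) = -622/35 + Y + p (Q(p, Y) = (p + Y) - 622/35 = (Y + p) - 622/35 = -622/35 + Y + p)
423*B + Q(-35, -36) = 423*(-132) + (-622/35 - 36 - 35) = -55836 - 3107/35 = -1957367/35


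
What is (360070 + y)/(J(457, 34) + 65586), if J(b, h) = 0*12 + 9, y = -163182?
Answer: 196888/65595 ≈ 3.0016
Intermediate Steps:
J(b, h) = 9 (J(b, h) = 0 + 9 = 9)
(360070 + y)/(J(457, 34) + 65586) = (360070 - 163182)/(9 + 65586) = 196888/65595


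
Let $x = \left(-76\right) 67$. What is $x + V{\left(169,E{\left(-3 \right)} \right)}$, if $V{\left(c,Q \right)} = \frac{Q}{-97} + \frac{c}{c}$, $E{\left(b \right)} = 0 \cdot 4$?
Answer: $-5091$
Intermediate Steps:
$E{\left(b \right)} = 0$
$V{\left(c,Q \right)} = 1 - \frac{Q}{97}$ ($V{\left(c,Q \right)} = Q \left(- \frac{1}{97}\right) + 1 = - \frac{Q}{97} + 1 = 1 - \frac{Q}{97}$)
$x = -5092$
$x + V{\left(169,E{\left(-3 \right)} \right)} = -5092 + \left(1 - 0\right) = -5092 + \left(1 + 0\right) = -5092 + 1 = -5091$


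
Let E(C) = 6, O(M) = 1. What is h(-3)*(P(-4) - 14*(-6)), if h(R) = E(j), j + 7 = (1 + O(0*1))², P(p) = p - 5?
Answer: 450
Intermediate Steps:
P(p) = -5 + p
j = -3 (j = -7 + (1 + 1)² = -7 + 2² = -7 + 4 = -3)
h(R) = 6
h(-3)*(P(-4) - 14*(-6)) = 6*((-5 - 4) - 14*(-6)) = 6*(-9 + 84) = 6*75 = 450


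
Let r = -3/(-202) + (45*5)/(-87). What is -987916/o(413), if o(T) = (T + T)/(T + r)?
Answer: -593809386889/1209677 ≈ -4.9088e+5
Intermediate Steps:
r = -15063/5858 (r = -3*(-1/202) + 225*(-1/87) = 3/202 - 75/29 = -15063/5858 ≈ -2.5714)
o(T) = 2*T/(-15063/5858 + T) (o(T) = (T + T)/(T - 15063/5858) = (2*T)/(-15063/5858 + T) = 2*T/(-15063/5858 + T))
-987916/o(413) = -987916/(11716*413/(-15063 + 5858*413)) = -987916/(11716*413/(-15063 + 2419354)) = -987916/(11716*413/2404291) = -987916/(11716*413*(1/2404291)) = -987916/4838708/2404291 = -987916*2404291/4838708 = -593809386889/1209677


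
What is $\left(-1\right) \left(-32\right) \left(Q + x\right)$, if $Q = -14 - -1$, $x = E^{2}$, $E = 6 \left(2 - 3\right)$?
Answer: $736$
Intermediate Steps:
$E = -6$ ($E = 6 \left(-1\right) = -6$)
$x = 36$ ($x = \left(-6\right)^{2} = 36$)
$Q = -13$ ($Q = -14 + 1 = -13$)
$\left(-1\right) \left(-32\right) \left(Q + x\right) = \left(-1\right) \left(-32\right) \left(-13 + 36\right) = 32 \cdot 23 = 736$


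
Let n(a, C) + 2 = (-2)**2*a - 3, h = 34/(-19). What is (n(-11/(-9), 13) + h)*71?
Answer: -23075/171 ≈ -134.94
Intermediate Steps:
h = -34/19 (h = 34*(-1/19) = -34/19 ≈ -1.7895)
n(a, C) = -5 + 4*a (n(a, C) = -2 + ((-2)**2*a - 3) = -2 + (4*a - 3) = -2 + (-3 + 4*a) = -5 + 4*a)
(n(-11/(-9), 13) + h)*71 = ((-5 + 4*(-11/(-9))) - 34/19)*71 = ((-5 + 4*(-11*(-1/9))) - 34/19)*71 = ((-5 + 4*(11/9)) - 34/19)*71 = ((-5 + 44/9) - 34/19)*71 = (-1/9 - 34/19)*71 = -325/171*71 = -23075/171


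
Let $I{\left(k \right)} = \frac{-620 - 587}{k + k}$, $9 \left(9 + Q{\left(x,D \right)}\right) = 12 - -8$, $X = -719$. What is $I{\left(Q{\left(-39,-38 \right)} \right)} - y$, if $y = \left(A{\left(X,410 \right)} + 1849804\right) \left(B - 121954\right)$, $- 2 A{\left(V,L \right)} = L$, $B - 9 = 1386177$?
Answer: $- \frac{285275313631233}{122} \approx -2.3383 \cdot 10^{12}$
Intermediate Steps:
$B = 1386186$ ($B = 9 + 1386177 = 1386186$)
$Q{\left(x,D \right)} = - \frac{61}{9}$ ($Q{\left(x,D \right)} = -9 + \frac{12 - -8}{9} = -9 + \frac{12 + 8}{9} = -9 + \frac{1}{9} \cdot 20 = -9 + \frac{20}{9} = - \frac{61}{9}$)
$A{\left(V,L \right)} = - \frac{L}{2}$
$I{\left(k \right)} = - \frac{1207}{2 k}$
$y = 2338322242968$ ($y = \left(\left(- \frac{1}{2}\right) 410 + 1849804\right) \left(1386186 - 121954\right) = \left(-205 + 1849804\right) 1264232 = 1849599 \cdot 1264232 = 2338322242968$)
$I{\left(Q{\left(-39,-38 \right)} \right)} - y = - \frac{1207}{2 \left(- \frac{61}{9}\right)} - 2338322242968 = \left(- \frac{1207}{2}\right) \left(- \frac{9}{61}\right) - 2338322242968 = \frac{10863}{122} - 2338322242968 = - \frac{285275313631233}{122}$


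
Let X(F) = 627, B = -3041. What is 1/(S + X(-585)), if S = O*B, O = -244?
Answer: 1/742631 ≈ 1.3466e-6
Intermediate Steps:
S = 742004 (S = -244*(-3041) = 742004)
1/(S + X(-585)) = 1/(742004 + 627) = 1/742631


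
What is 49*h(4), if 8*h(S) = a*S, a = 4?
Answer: 98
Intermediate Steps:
h(S) = S/2 (h(S) = (4*S)/8 = S/2)
49*h(4) = 49*((½)*4) = 49*2 = 98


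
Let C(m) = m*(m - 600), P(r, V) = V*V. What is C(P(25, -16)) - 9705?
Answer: -97769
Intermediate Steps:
P(r, V) = V**2
C(m) = m*(-600 + m)
C(P(25, -16)) - 9705 = (-16)**2*(-600 + (-16)**2) - 9705 = 256*(-600 + 256) - 9705 = 256*(-344) - 9705 = -88064 - 9705 = -97769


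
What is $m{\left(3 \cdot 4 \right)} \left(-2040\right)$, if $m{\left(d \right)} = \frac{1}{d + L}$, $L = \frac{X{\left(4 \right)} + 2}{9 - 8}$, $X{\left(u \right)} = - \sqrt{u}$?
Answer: $-170$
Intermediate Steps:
$L = 0$ ($L = \frac{- \sqrt{4} + 2}{9 - 8} = \frac{\left(-1\right) 2 + 2}{1} = \left(-2 + 2\right) 1 = 0 \cdot 1 = 0$)
$m{\left(d \right)} = \frac{1}{d}$ ($m{\left(d \right)} = \frac{1}{d + 0} = \frac{1}{d}$)
$m{\left(3 \cdot 4 \right)} \left(-2040\right) = \frac{1}{3 \cdot 4} \left(-2040\right) = \frac{1}{12} \left(-2040\right) = -170$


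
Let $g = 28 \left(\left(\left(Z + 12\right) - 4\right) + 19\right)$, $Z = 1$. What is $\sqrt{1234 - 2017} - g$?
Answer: $-784 + 3 i \sqrt{87} \approx -784.0 + 27.982 i$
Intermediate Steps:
$g = 784$ ($g = 28 \left(\left(\left(1 + 12\right) - 4\right) + 19\right) = 28 \left(\left(13 - 4\right) + 19\right) = 28 \left(9 + 19\right) = 28 \cdot 28 = 784$)
$\sqrt{1234 - 2017} - g = \sqrt{1234 - 2017} - 784 = \sqrt{-783} - 784 = 3 i \sqrt{87} - 784 = -784 + 3 i \sqrt{87}$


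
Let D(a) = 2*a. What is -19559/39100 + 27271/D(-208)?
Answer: -268608161/4066400 ≈ -66.056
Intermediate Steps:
-19559/39100 + 27271/D(-208) = -19559/39100 + 27271/((2*(-208))) = -19559*1/39100 + 27271/(-416) = -19559/39100 + 27271*(-1/416) = -19559/39100 - 27271/416 = -268608161/4066400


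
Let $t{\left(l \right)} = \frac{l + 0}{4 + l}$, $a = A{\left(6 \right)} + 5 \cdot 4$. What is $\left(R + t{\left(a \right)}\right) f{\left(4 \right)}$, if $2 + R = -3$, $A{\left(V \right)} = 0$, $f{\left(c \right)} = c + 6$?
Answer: $- \frac{125}{3} \approx -41.667$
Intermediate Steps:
$f{\left(c \right)} = 6 + c$
$R = -5$ ($R = -2 - 3 = -5$)
$a = 20$ ($a = 0 + 5 \cdot 4 = 0 + 20 = 20$)
$t{\left(l \right)} = \frac{l}{4 + l}$
$\left(R + t{\left(a \right)}\right) f{\left(4 \right)} = \left(-5 + \frac{20}{4 + 20}\right) \left(6 + 4\right) = \left(-5 + \frac{20}{24}\right) 10 = \left(-5 + 20 \cdot \frac{1}{24}\right) 10 = \left(-5 + \frac{5}{6}\right) 10 = \left(- \frac{25}{6}\right) 10 = - \frac{125}{3}$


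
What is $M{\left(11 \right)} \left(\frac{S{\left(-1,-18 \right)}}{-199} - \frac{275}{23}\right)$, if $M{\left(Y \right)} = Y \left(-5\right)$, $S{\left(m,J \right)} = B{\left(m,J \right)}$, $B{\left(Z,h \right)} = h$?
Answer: $\frac{2987105}{4577} \approx 652.63$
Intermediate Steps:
$S{\left(m,J \right)} = J$
$M{\left(Y \right)} = - 5 Y$
$M{\left(11 \right)} \left(\frac{S{\left(-1,-18 \right)}}{-199} - \frac{275}{23}\right) = \left(-5\right) 11 \left(- \frac{18}{-199} - \frac{275}{23}\right) = - 55 \left(\left(-18\right) \left(- \frac{1}{199}\right) - \frac{275}{23}\right) = - 55 \left(\frac{18}{199} - \frac{275}{23}\right) = \left(-55\right) \left(- \frac{54311}{4577}\right) = \frac{2987105}{4577}$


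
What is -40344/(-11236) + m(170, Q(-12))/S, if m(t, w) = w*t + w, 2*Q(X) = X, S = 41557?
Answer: 416261868/116733613 ≈ 3.5659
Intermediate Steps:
Q(X) = X/2
m(t, w) = w + t*w (m(t, w) = t*w + w = w + t*w)
-40344/(-11236) + m(170, Q(-12))/S = -40344/(-11236) + (((1/2)*(-12))*(1 + 170))/41557 = -40344*(-1/11236) - 6*171*(1/41557) = 10086/2809 - 1026*1/41557 = 10086/2809 - 1026/41557 = 416261868/116733613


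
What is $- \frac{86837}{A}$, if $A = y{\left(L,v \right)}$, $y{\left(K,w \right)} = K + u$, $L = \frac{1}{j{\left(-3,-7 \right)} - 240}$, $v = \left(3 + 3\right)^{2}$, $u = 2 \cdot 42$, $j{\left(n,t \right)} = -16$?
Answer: $- \frac{22230272}{21503} \approx -1033.8$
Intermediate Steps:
$u = 84$
$v = 36$ ($v = 6^{2} = 36$)
$L = - \frac{1}{256}$ ($L = \frac{1}{-16 - 240} = \frac{1}{-256} = - \frac{1}{256} \approx -0.0039063$)
$y{\left(K,w \right)} = 84 + K$ ($y{\left(K,w \right)} = K + 84 = 84 + K$)
$A = \frac{21503}{256}$ ($A = 84 - \frac{1}{256} = \frac{21503}{256} \approx 83.996$)
$- \frac{86837}{A} = - \frac{86837}{\frac{21503}{256}} = \left(-86837\right) \frac{256}{21503} = - \frac{22230272}{21503}$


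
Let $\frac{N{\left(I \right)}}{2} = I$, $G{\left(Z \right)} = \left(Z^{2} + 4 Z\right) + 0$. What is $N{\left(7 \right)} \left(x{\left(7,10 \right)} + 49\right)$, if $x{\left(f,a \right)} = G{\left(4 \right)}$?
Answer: $1134$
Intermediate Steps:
$G{\left(Z \right)} = Z^{2} + 4 Z$
$x{\left(f,a \right)} = 32$ ($x{\left(f,a \right)} = 4 \left(4 + 4\right) = 4 \cdot 8 = 32$)
$N{\left(I \right)} = 2 I$
$N{\left(7 \right)} \left(x{\left(7,10 \right)} + 49\right) = 2 \cdot 7 \left(32 + 49\right) = 14 \cdot 81 = 1134$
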